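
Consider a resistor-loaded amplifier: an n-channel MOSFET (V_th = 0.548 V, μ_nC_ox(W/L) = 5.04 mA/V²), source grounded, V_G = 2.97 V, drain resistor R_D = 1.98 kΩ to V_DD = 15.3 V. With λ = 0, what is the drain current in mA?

V_GS = V_G = 2.97 V, so V_ov = 2.97 − 0.548 = 2.42 V.
Assume saturation: I_D = ½ k_n V_ov² = 0.5 × 5.04 × 2.42² = 14.8 mA, giving V_DS = V_DD − I_D R_D = 15.3 − 14.8 × 1.98 = -14 V.
But -14 V < V_ov = 2.42 V, so the device is actually in triode.
In triode I_D = k_n[V_ov V_DS − ½ V_DS²] and I_D = (V_DD − V_DS)/R_D. Equating: 4.99 V_DS² − 25.17 V_DS + 15.3 = 0, giving V_DS = 0.707 V (the root below V_ov).
I_D = (15.3 − 0.707) / 1.98 = 7.37 mA.

I_D = 7.37 mA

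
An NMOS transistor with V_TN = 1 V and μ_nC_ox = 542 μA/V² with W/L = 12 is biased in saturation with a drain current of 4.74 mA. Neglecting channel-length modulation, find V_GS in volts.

k_n = μ_nC_ox · (W/L) = 6.504 mA/V².
In saturation I_D = ½ k_n (V_GS − V_TN)², so V_GS − V_TN = √(2 I_D / k_n) = √(2 × 4.74 / 6.504) = 1.21 V.
V_GS = 1 + 1.21 = 2.21 V.

V_GS = 2.21 V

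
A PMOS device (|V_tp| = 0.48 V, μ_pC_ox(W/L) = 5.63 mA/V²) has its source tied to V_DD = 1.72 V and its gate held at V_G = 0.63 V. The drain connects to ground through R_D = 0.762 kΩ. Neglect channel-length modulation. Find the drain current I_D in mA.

V_SG = V_DD − V_G = 1.72 − 0.63 = 1.09 V, so V_ov = 1.09 − 0.48 = 0.61 V.
Assume saturation: I_D = ½ k_p V_ov² = 0.5 × 5.63 × 0.61² = 1.05 mA, giving V_SD = V_DD − I_D R_D = 1.72 − 1.05 × 0.762 = 0.922 V.
V_SD = 0.922 V ≥ V_ov = 0.61 V, confirming saturation.

I_D = 1.05 mA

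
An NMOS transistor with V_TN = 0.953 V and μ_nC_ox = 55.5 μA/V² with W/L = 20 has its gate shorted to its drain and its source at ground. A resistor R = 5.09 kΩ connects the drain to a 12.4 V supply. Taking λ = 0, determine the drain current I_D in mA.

I_D = 1.89 mA

With gate tied to drain, V_GS = V_DS ≥ V_GS − V_TN, so the device is in saturation.
k_n = μ_nC_ox · (W/L) = 1.11 mA/V².
KCL at the drain: ½ k_n (V_GS − V_TN)² = (V_DD − V_GS)/R.
Let x = V_GS − 0.953. Then 2.82 x² + x − 11.45 = 0, giving x = 1.84 V (positive root), so V_GS = 2.8 V.
I_D = (V_DD − V_GS)/R = (12.4 − 2.8) / 5.09 = 1.89 mA.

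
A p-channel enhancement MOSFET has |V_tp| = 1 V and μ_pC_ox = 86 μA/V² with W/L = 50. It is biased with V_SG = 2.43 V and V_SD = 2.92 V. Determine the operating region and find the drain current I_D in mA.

k_p = μ_pC_ox · (W/L) = 4.3 mA/V².
V_ov = V_SG − |V_tp| = 2.43 − 1 = 1.43 V.
Since V_SD = 2.92 V ≥ V_ov = 1.43 V, the device is in saturation.
I_D = ½ k_p V_ov² = 0.5 × 4.3 × 1.43² = 4.4 mA.

Saturation; I_D = 4.40 mA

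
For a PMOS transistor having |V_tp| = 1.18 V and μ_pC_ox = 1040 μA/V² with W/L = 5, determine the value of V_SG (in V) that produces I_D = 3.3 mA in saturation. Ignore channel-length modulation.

V_SG = 2.31 V

k_p = μ_pC_ox · (W/L) = 5.2 mA/V².
In saturation I_D = ½ k_p (V_SG − |V_tp|)², so V_SG − |V_tp| = √(2 I_D / k_p) = √(2 × 3.3 / 5.2) = 1.13 V.
V_SG = 1.18 + 1.13 = 2.31 V.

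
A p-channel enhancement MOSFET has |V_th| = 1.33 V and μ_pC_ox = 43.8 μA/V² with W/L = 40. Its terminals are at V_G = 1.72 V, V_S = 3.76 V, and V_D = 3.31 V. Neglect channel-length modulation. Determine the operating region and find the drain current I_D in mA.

Triode; I_D = 0.382 mA

V_SG = V_S − V_G = 3.76 − 1.72 = 2.04 V; V_SD = V_S − V_D = 3.76 − 3.31 = 0.45 V.
k_p = μ_pC_ox · (W/L) = 1.752 mA/V².
V_ov = V_SG − |V_th| = 2.04 − 1.33 = 0.71 V.
Since V_SD = 0.45 V < V_ov = 0.71 V, the device is in the triode region.
I_D = k_p [V_ov · V_SD − ½ V_SD²] = 1.752 × [0.71 × 0.45 − 0.5 × 0.45²] = 0.382 mA.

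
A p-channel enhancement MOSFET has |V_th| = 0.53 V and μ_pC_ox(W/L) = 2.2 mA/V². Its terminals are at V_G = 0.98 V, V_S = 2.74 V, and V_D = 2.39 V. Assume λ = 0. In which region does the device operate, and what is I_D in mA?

Triode; I_D = 0.812 mA

V_SG = V_S − V_G = 2.74 − 0.98 = 1.76 V; V_SD = V_S − V_D = 2.74 − 2.39 = 0.35 V.
V_ov = V_SG − |V_th| = 1.76 − 0.53 = 1.23 V.
Since V_SD = 0.35 V < V_ov = 1.23 V, the device is in the triode region.
I_D = k_p [V_ov · V_SD − ½ V_SD²] = 2.2 × [1.23 × 0.35 − 0.5 × 0.35²] = 0.812 mA.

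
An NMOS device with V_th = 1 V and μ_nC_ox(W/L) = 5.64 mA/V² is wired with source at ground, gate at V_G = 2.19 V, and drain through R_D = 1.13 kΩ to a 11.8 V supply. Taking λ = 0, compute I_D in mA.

I_D = 3.99 mA

V_GS = V_G = 2.19 V, so V_ov = 2.19 − 1 = 1.19 V.
Assume saturation: I_D = ½ k_n V_ov² = 0.5 × 5.64 × 1.19² = 3.99 mA, giving V_DS = V_DD − I_D R_D = 11.8 − 3.99 × 1.13 = 7.29 V.
V_DS = 7.29 V ≥ V_ov = 1.19 V, confirming saturation.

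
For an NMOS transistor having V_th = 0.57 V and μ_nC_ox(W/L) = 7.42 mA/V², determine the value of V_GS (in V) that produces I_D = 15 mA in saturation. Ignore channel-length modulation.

V_GS = 2.58 V

In saturation I_D = ½ k_n (V_GS − V_th)², so V_GS − V_th = √(2 I_D / k_n) = √(2 × 15 / 7.42) = 2.01 V.
V_GS = 0.57 + 2.01 = 2.58 V.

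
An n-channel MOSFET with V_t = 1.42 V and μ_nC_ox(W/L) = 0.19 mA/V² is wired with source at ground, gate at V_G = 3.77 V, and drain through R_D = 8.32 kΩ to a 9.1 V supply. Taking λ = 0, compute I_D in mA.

I_D = 0.525 mA

V_GS = V_G = 3.77 V, so V_ov = 3.77 − 1.42 = 2.35 V.
Assume saturation: I_D = ½ k_n V_ov² = 0.5 × 0.19 × 2.35² = 0.525 mA, giving V_DS = V_DD − I_D R_D = 9.1 − 0.525 × 8.32 = 4.74 V.
V_DS = 4.74 V ≥ V_ov = 2.35 V, confirming saturation.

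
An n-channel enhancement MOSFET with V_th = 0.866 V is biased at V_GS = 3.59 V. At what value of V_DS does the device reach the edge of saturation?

V_DS,sat = 2.72 V

The boundary between triode and saturation is V_DS = V_GS − V_th = V_ov.
V_ov = 3.59 − 0.866 = 2.72 V.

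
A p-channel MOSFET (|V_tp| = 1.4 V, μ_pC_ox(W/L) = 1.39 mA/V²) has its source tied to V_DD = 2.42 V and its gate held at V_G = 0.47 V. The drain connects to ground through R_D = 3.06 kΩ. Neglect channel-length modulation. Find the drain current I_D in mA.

V_SG = V_DD − V_G = 2.42 − 0.47 = 1.95 V, so V_ov = 1.95 − 1.4 = 0.55 V.
Assume saturation: I_D = ½ k_p V_ov² = 0.5 × 1.39 × 0.55² = 0.21 mA, giving V_SD = V_DD − I_D R_D = 2.42 − 0.21 × 3.06 = 1.78 V.
V_SD = 1.78 V ≥ V_ov = 0.55 V, confirming saturation.

I_D = 0.210 mA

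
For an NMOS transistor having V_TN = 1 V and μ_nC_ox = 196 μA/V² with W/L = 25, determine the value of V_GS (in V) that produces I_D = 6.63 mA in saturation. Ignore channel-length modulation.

V_GS = 2.65 V

k_n = μ_nC_ox · (W/L) = 4.9 mA/V².
In saturation I_D = ½ k_n (V_GS − V_TN)², so V_GS − V_TN = √(2 I_D / k_n) = √(2 × 6.63 / 4.9) = 1.65 V.
V_GS = 1 + 1.65 = 2.65 V.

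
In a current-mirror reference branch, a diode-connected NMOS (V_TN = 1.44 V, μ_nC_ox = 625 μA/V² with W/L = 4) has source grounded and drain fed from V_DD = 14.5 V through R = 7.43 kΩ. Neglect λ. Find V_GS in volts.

With gate tied to drain, V_GS = V_DS ≥ V_GS − V_TN, so the device is in saturation.
k_n = μ_nC_ox · (W/L) = 2.5 mA/V².
KCL at the drain: ½ k_n (V_GS − V_TN)² = (V_DD − V_GS)/R.
Let x = V_GS − 1.44. Then 9.29 x² + x − 13.06 = 0, giving x = 1.13 V (positive root), so V_GS = 2.57 V.
I_D = (V_DD − V_GS)/R = (14.5 − 2.57) / 7.43 = 1.61 mA.

V_GS = 2.57 V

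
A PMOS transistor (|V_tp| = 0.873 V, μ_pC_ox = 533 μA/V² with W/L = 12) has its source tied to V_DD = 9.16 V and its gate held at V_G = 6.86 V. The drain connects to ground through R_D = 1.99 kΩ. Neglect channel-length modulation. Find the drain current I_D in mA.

V_SG = V_DD − V_G = 9.16 − 6.86 = 2.3 V, so V_ov = 2.3 − 0.873 = 1.43 V.
k_p = μ_pC_ox · (W/L) = 6.396 mA/V².
Assume saturation: I_D = ½ k_p V_ov² = 0.5 × 6.396 × 1.43² = 6.51 mA, giving V_SD = V_DD − I_D R_D = 9.16 − 6.51 × 1.99 = -3.8 V.
But -3.8 V < V_ov = 1.43 V, so the device is actually in triode.
In triode I_D = k_p[V_ov V_SD − ½ V_SD²] and I_D = (V_DD − V_SD)/R_D. Equating: 6.36 V_SD² − 19.16 V_SD + 9.16 = 0, giving V_SD = 0.596 V (the root below V_ov).
I_D = (9.16 − 0.596) / 1.99 = 4.3 mA.

I_D = 4.30 mA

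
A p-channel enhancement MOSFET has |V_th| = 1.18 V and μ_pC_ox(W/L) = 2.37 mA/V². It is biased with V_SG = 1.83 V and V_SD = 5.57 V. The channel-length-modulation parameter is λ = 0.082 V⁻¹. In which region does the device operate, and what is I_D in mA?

Saturation; I_D = 0.729 mA

V_ov = V_SG − |V_th| = 1.83 − 1.18 = 0.65 V.
Since V_SD = 5.57 V ≥ V_ov = 0.65 V, the device is in saturation.
I_D = ½ k_p V_ov² (1 + λ V_SD) = 0.5 × 2.37 × 0.65² × (1 + 0.082 × 5.57) = 0.729 mA.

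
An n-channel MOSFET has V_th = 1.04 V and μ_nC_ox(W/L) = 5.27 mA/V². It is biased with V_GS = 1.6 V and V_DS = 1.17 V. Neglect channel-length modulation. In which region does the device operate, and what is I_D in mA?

Saturation; I_D = 0.826 mA

V_ov = V_GS − V_th = 1.6 − 1.04 = 0.56 V.
Since V_DS = 1.17 V ≥ V_ov = 0.56 V, the device is in saturation.
I_D = ½ k_n V_ov² = 0.5 × 5.27 × 0.56² = 0.826 mA.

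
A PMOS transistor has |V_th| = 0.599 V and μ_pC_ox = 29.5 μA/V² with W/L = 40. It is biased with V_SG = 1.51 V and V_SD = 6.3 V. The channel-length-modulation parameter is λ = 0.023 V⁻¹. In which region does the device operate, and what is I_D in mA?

Saturation; I_D = 0.561 mA

k_p = μ_pC_ox · (W/L) = 1.18 mA/V².
V_ov = V_SG − |V_th| = 1.51 − 0.599 = 0.911 V.
Since V_SD = 6.3 V ≥ V_ov = 0.911 V, the device is in saturation.
I_D = ½ k_p V_ov² (1 + λ V_SD) = 0.5 × 1.18 × 0.911² × (1 + 0.023 × 6.3) = 0.561 mA.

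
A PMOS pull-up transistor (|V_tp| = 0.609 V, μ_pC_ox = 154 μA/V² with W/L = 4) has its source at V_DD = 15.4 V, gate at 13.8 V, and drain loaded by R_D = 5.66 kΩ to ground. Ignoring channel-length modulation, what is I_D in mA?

V_SG = V_DD − V_G = 15.4 − 13.8 = 1.6 V, so V_ov = 1.6 − 0.609 = 0.991 V.
k_p = μ_pC_ox · (W/L) = 0.616 mA/V².
Assume saturation: I_D = ½ k_p V_ov² = 0.5 × 0.616 × 0.991² = 0.302 mA, giving V_SD = V_DD − I_D R_D = 15.4 − 0.302 × 5.66 = 13.7 V.
V_SD = 13.7 V ≥ V_ov = 0.991 V, confirming saturation.

I_D = 0.302 mA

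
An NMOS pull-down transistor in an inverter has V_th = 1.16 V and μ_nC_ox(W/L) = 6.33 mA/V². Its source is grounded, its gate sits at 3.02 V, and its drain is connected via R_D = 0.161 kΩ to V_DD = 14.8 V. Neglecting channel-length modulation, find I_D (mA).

V_GS = V_G = 3.02 V, so V_ov = 3.02 − 1.16 = 1.86 V.
Assume saturation: I_D = ½ k_n V_ov² = 0.5 × 6.33 × 1.86² = 10.9 mA, giving V_DS = V_DD − I_D R_D = 14.8 − 10.9 × 0.161 = 13 V.
V_DS = 13 V ≥ V_ov = 1.86 V, confirming saturation.

I_D = 10.9 mA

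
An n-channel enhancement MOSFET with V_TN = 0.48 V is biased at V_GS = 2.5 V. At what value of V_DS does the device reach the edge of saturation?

The boundary between triode and saturation is V_DS = V_GS − V_TN = V_ov.
V_ov = 2.5 − 0.48 = 2.02 V.

V_DS,sat = 2.02 V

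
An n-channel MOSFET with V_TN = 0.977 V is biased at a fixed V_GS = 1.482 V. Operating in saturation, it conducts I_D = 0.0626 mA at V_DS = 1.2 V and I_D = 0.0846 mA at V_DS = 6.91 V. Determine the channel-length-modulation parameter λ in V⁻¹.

With V_GS fixed, I_D ∝ (1 + λ V_DS) in saturation, so I_D2/I_D1 = (1 + λ V_DS2)/(1 + λ V_DS1).
0.0846/0.0626 = 1.351 = (1 + 6.91 λ)/(1 + 1.2 λ).
Solving: λ (I_D1 V_DS2 − I_D2 V_DS1) = I_D2 − I_D1, so λ = (0.0846 − 0.0626) / (0.0626 × 6.91 − 0.0846 × 1.2) = 0.022 / 0.331 = 0.0665 V⁻¹.

λ = 0.0665 V⁻¹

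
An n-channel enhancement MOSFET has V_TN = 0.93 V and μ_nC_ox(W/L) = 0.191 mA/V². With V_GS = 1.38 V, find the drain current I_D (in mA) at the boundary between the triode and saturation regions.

At the boundary V_DS = V_ov = V_GS − V_TN = 1.38 − 0.93 = 0.45 V.
I_D = ½ k_n V_ov² = 0.5 × 0.191 × 0.45² = 0.0193 mA.

I_D = 0.0193 mA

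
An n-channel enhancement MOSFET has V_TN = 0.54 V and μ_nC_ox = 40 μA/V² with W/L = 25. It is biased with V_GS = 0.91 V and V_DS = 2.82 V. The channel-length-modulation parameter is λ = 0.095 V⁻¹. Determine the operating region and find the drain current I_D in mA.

Saturation; I_D = 0.0868 mA

k_n = μ_nC_ox · (W/L) = 1 mA/V².
V_ov = V_GS − V_TN = 0.91 − 0.54 = 0.37 V.
Since V_DS = 2.82 V ≥ V_ov = 0.37 V, the device is in saturation.
I_D = ½ k_n V_ov² (1 + λ V_DS) = 0.5 × 1 × 0.37² × (1 + 0.095 × 2.82) = 0.0868 mA.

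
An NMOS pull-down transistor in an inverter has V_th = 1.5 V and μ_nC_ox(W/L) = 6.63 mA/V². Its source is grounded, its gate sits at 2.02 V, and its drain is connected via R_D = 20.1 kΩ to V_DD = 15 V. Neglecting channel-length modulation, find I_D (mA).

V_GS = V_G = 2.02 V, so V_ov = 2.02 − 1.5 = 0.52 V.
Assume saturation: I_D = ½ k_n V_ov² = 0.5 × 6.63 × 0.52² = 0.896 mA, giving V_DS = V_DD − I_D R_D = 15 − 0.896 × 20.1 = -3.02 V.
But -3.02 V < V_ov = 0.52 V, so the device is actually in triode.
In triode I_D = k_n[V_ov V_DS − ½ V_DS²] and I_D = (V_DD − V_DS)/R_D. Equating: 66.6 V_DS² − 70.3 V_DS + 15 = 0, giving V_DS = 0.297 V (the root below V_ov).
I_D = (15 − 0.297) / 20.1 = 0.731 mA.

I_D = 0.731 mA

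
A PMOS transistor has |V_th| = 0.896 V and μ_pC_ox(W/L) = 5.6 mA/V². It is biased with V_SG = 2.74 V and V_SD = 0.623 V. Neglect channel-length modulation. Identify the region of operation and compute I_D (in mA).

V_ov = V_SG − |V_th| = 2.74 − 0.896 = 1.84 V.
Since V_SD = 0.623 V < V_ov = 1.84 V, the device is in the triode region.
I_D = k_p [V_ov · V_SD − ½ V_SD²] = 5.6 × [1.84 × 0.623 − 0.5 × 0.623²] = 5.35 mA.

Triode; I_D = 5.35 mA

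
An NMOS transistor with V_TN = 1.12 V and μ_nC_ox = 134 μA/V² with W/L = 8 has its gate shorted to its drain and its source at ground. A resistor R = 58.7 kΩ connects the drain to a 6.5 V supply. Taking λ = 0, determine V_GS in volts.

V_GS = 1.52 V

With gate tied to drain, V_GS = V_DS ≥ V_GS − V_TN, so the device is in saturation.
k_n = μ_nC_ox · (W/L) = 1.072 mA/V².
KCL at the drain: ½ k_n (V_GS − V_TN)² = (V_DD − V_GS)/R.
Let x = V_GS − 1.12. Then 31.5 x² + x − 5.38 = 0, giving x = 0.398 V (positive root), so V_GS = 1.52 V.
I_D = (V_DD − V_GS)/R = (6.5 − 1.52) / 58.7 = 0.0849 mA.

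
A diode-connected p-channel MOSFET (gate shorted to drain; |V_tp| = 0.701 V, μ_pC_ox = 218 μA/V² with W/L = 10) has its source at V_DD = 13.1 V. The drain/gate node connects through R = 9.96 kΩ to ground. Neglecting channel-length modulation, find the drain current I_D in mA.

With gate tied to drain, V_SG = V_SD ≥ V_SG − |V_tp|, so the device is in saturation.
k_p = μ_pC_ox · (W/L) = 2.18 mA/V².
KCL at the drain: ½ k_p (V_SG − |V_tp|)² = (V_DD − V_SG)/R.
Let x = V_SG − 0.701. Then 10.9 x² + x − 12.4 = 0, giving x = 1.02 V (positive root), so V_SG = 1.72 V.
I_D = (V_DD − V_SG)/R = (13.1 − 1.72) / 9.96 = 1.14 mA.

I_D = 1.14 mA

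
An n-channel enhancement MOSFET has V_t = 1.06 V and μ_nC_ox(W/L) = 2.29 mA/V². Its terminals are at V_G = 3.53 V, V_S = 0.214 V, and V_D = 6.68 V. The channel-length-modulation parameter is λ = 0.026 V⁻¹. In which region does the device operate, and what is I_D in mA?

Saturation; I_D = 6.81 mA

V_GS = V_G − V_S = 3.53 − 0.214 = 3.32 V; V_DS = V_D − V_S = 6.68 − 0.214 = 6.47 V.
V_ov = V_GS − V_t = 3.32 − 1.06 = 2.26 V.
Since V_DS = 6.47 V ≥ V_ov = 2.26 V, the device is in saturation.
I_D = ½ k_n V_ov² (1 + λ V_DS) = 0.5 × 2.29 × 2.26² × (1 + 0.026 × 6.47) = 6.81 mA.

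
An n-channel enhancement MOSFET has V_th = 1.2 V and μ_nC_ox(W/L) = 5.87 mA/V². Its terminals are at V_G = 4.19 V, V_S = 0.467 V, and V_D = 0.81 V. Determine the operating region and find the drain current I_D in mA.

Triode; I_D = 4.73 mA

V_GS = V_G − V_S = 4.19 − 0.467 = 3.72 V; V_DS = V_D − V_S = 0.81 − 0.467 = 0.343 V.
V_ov = V_GS − V_th = 3.72 − 1.2 = 2.52 V.
Since V_DS = 0.343 V < V_ov = 2.52 V, the device is in the triode region.
I_D = k_n [V_ov · V_DS − ½ V_DS²] = 5.87 × [2.52 × 0.343 − 0.5 × 0.343²] = 4.73 mA.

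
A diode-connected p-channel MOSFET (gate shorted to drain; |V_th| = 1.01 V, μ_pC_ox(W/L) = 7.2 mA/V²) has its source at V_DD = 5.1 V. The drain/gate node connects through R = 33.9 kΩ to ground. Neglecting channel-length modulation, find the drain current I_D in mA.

With gate tied to drain, V_SG = V_SD ≥ V_SG − |V_th|, so the device is in saturation.
KCL at the drain: ½ k_p (V_SG − |V_th|)² = (V_DD − V_SG)/R.
Let x = V_SG − 1.01. Then 122 x² + x − 4.09 = 0, giving x = 0.179 V (positive root), so V_SG = 1.19 V.
I_D = (V_DD − V_SG)/R = (5.1 − 1.19) / 33.9 = 0.115 mA.

I_D = 0.115 mA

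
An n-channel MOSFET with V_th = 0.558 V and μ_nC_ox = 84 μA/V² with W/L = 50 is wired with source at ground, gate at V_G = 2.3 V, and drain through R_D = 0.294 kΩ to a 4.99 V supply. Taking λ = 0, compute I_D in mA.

V_GS = V_G = 2.3 V, so V_ov = 2.3 − 0.558 = 1.74 V.
k_n = μ_nC_ox · (W/L) = 4.2 mA/V².
Assume saturation: I_D = ½ k_n V_ov² = 0.5 × 4.2 × 1.74² = 6.37 mA, giving V_DS = V_DD − I_D R_D = 4.99 − 6.37 × 0.294 = 3.12 V.
V_DS = 3.12 V ≥ V_ov = 1.74 V, confirming saturation.

I_D = 6.37 mA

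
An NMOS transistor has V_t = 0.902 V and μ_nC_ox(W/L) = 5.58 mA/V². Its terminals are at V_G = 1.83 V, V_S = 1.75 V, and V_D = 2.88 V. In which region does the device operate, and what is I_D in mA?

V_GS = V_G − V_S = 1.83 − 1.75 = 0.08 V; V_DS = V_D − V_S = 2.88 − 1.75 = 1.13 V.
V_GS = 0.08 V < V_t = 0.902 V, so the transistor is in cutoff.

Cutoff; I_D = 0 mA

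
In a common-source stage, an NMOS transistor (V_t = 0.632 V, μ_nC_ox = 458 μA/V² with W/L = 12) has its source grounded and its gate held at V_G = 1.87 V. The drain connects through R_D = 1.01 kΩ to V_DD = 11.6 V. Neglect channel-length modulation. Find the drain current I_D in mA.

I_D = 4.21 mA

V_GS = V_G = 1.87 V, so V_ov = 1.87 − 0.632 = 1.24 V.
k_n = μ_nC_ox · (W/L) = 5.496 mA/V².
Assume saturation: I_D = ½ k_n V_ov² = 0.5 × 5.496 × 1.24² = 4.21 mA, giving V_DS = V_DD − I_D R_D = 11.6 − 4.21 × 1.01 = 7.35 V.
V_DS = 7.35 V ≥ V_ov = 1.24 V, confirming saturation.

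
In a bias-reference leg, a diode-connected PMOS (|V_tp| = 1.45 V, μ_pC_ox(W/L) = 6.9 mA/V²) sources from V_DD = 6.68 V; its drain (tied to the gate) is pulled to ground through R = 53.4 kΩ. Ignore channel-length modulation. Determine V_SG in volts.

With gate tied to drain, V_SG = V_SD ≥ V_SG − |V_tp|, so the device is in saturation.
KCL at the drain: ½ k_p (V_SG − |V_tp|)² = (V_DD − V_SG)/R.
Let x = V_SG − 1.45. Then 184 x² + x − 5.23 = 0, giving x = 0.166 V (positive root), so V_SG = 1.62 V.
I_D = (V_DD − V_SG)/R = (6.68 − 1.62) / 53.4 = 0.0948 mA.

V_SG = 1.62 V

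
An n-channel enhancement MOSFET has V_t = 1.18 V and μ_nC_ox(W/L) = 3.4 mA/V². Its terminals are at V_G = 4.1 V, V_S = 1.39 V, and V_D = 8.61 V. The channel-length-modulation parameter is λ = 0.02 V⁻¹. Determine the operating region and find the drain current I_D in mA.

V_GS = V_G − V_S = 4.1 − 1.39 = 2.71 V; V_DS = V_D − V_S = 8.61 − 1.39 = 7.22 V.
V_ov = V_GS − V_t = 2.71 − 1.18 = 1.53 V.
Since V_DS = 7.22 V ≥ V_ov = 1.53 V, the device is in saturation.
I_D = ½ k_n V_ov² (1 + λ V_DS) = 0.5 × 3.4 × 1.53² × (1 + 0.02 × 7.22) = 4.55 mA.

Saturation; I_D = 4.55 mA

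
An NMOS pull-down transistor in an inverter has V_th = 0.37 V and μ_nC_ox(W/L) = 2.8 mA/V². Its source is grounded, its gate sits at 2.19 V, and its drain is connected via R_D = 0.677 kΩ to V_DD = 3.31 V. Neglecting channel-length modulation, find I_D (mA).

V_GS = V_G = 2.19 V, so V_ov = 2.19 − 0.37 = 1.82 V.
Assume saturation: I_D = ½ k_n V_ov² = 0.5 × 2.8 × 1.82² = 4.64 mA, giving V_DS = V_DD − I_D R_D = 3.31 − 4.64 × 0.677 = 0.171 V.
But 0.171 V < V_ov = 1.82 V, so the device is actually in triode.
In triode I_D = k_n[V_ov V_DS − ½ V_DS²] and I_D = (V_DD − V_DS)/R_D. Equating: 0.948 V_DS² − 4.45 V_DS + 3.31 = 0, giving V_DS = 0.927 V (the root below V_ov).
I_D = (3.31 − 0.927) / 0.677 = 3.52 mA.

I_D = 3.52 mA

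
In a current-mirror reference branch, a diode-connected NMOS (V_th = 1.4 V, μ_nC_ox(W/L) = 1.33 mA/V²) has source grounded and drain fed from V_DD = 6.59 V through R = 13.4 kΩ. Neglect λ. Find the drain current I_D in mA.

I_D = 0.334 mA

With gate tied to drain, V_GS = V_DS ≥ V_GS − V_th, so the device is in saturation.
KCL at the drain: ½ k_n (V_GS − V_th)² = (V_DD − V_GS)/R.
Let x = V_GS − 1.4. Then 8.91 x² + x − 5.19 = 0, giving x = 0.709 V (positive root), so V_GS = 2.11 V.
I_D = (V_DD − V_GS)/R = (6.59 − 2.11) / 13.4 = 0.334 mA.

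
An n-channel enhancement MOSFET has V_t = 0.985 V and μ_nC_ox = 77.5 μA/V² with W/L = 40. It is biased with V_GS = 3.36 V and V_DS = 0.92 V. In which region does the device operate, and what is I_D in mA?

Triode; I_D = 5.46 mA

k_n = μ_nC_ox · (W/L) = 3.1 mA/V².
V_ov = V_GS − V_t = 3.36 − 0.985 = 2.38 V.
Since V_DS = 0.92 V < V_ov = 2.38 V, the device is in the triode region.
I_D = k_n [V_ov · V_DS − ½ V_DS²] = 3.1 × [2.38 × 0.92 − 0.5 × 0.92²] = 5.46 mA.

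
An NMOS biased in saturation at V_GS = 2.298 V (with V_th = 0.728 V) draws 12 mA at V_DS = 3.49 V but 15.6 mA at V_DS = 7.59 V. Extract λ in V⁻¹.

With V_GS fixed, I_D ∝ (1 + λ V_DS) in saturation, so I_D2/I_D1 = (1 + λ V_DS2)/(1 + λ V_DS1).
15.6/12 = 1.3 = (1 + 7.59 λ)/(1 + 3.49 λ).
Solving: λ (I_D1 V_DS2 − I_D2 V_DS1) = I_D2 − I_D1, so λ = (15.6 − 12) / (12 × 7.59 − 15.6 × 3.49) = 3.6 / 36.6 = 0.0983 V⁻¹.

λ = 0.0983 V⁻¹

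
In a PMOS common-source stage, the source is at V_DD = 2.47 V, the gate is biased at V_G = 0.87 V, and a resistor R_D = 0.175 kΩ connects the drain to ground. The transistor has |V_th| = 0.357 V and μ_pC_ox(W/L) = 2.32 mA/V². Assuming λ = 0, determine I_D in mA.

I_D = 1.79 mA

V_SG = V_DD − V_G = 2.47 − 0.87 = 1.6 V, so V_ov = 1.6 − 0.357 = 1.24 V.
Assume saturation: I_D = ½ k_p V_ov² = 0.5 × 2.32 × 1.24² = 1.79 mA, giving V_SD = V_DD − I_D R_D = 2.47 − 1.79 × 0.175 = 2.16 V.
V_SD = 2.16 V ≥ V_ov = 1.24 V, confirming saturation.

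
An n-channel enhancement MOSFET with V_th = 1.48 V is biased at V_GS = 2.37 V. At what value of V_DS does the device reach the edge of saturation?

The boundary between triode and saturation is V_DS = V_GS − V_th = V_ov.
V_ov = 2.37 − 1.48 = 0.89 V.

V_DS,sat = 0.890 V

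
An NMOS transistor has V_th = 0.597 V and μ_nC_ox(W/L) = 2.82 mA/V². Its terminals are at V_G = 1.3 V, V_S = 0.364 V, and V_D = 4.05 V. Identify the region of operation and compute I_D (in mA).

V_GS = V_G − V_S = 1.3 − 0.364 = 0.936 V; V_DS = V_D − V_S = 4.05 − 0.364 = 3.69 V.
V_ov = V_GS − V_th = 0.936 − 0.597 = 0.339 V.
Since V_DS = 3.69 V ≥ V_ov = 0.339 V, the device is in saturation.
I_D = ½ k_n V_ov² = 0.5 × 2.82 × 0.339² = 0.162 mA.

Saturation; I_D = 0.162 mA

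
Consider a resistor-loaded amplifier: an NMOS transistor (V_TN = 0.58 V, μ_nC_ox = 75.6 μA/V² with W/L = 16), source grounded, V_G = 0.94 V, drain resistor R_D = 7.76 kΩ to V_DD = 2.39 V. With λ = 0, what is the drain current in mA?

I_D = 0.0784 mA

V_GS = V_G = 0.94 V, so V_ov = 0.94 − 0.58 = 0.36 V.
k_n = μ_nC_ox · (W/L) = 1.21 mA/V².
Assume saturation: I_D = ½ k_n V_ov² = 0.5 × 1.21 × 0.36² = 0.0784 mA, giving V_DS = V_DD − I_D R_D = 2.39 − 0.0784 × 7.76 = 1.78 V.
V_DS = 1.78 V ≥ V_ov = 0.36 V, confirming saturation.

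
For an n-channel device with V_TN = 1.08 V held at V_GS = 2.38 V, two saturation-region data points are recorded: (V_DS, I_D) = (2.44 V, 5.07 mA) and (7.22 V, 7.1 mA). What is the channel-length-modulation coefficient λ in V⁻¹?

With V_GS fixed, I_D ∝ (1 + λ V_DS) in saturation, so I_D2/I_D1 = (1 + λ V_DS2)/(1 + λ V_DS1).
7.1/5.07 = 1.4 = (1 + 7.22 λ)/(1 + 2.44 λ).
Solving: λ (I_D1 V_DS2 − I_D2 V_DS1) = I_D2 − I_D1, so λ = (7.1 − 5.07) / (5.07 × 7.22 − 7.1 × 2.44) = 2.03 / 19.3 = 0.105 V⁻¹.

λ = 0.105 V⁻¹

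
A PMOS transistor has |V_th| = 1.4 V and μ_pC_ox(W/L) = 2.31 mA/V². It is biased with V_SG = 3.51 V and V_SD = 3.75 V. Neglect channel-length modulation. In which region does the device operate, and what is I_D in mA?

Saturation; I_D = 5.14 mA

V_ov = V_SG − |V_th| = 3.51 − 1.4 = 2.11 V.
Since V_SD = 3.75 V ≥ V_ov = 2.11 V, the device is in saturation.
I_D = ½ k_p V_ov² = 0.5 × 2.31 × 2.11² = 5.14 mA.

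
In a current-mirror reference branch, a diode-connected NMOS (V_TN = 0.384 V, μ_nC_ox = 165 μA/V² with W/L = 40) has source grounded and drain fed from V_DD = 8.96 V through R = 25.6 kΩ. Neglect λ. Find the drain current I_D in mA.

With gate tied to drain, V_GS = V_DS ≥ V_GS − V_TN, so the device is in saturation.
k_n = μ_nC_ox · (W/L) = 6.6 mA/V².
KCL at the drain: ½ k_n (V_GS − V_TN)² = (V_DD − V_GS)/R.
Let x = V_GS − 0.384. Then 84.5 x² + x − 8.576 = 0, giving x = 0.313 V (positive root), so V_GS = 0.697 V.
I_D = (V_DD − V_GS)/R = (8.96 − 0.697) / 25.6 = 0.323 mA.

I_D = 0.323 mA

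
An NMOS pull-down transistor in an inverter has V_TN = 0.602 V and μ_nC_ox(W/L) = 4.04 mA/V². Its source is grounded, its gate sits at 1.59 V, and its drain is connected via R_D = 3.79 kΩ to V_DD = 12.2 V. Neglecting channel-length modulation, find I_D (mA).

I_D = 1.97 mA

V_GS = V_G = 1.59 V, so V_ov = 1.59 − 0.602 = 0.988 V.
Assume saturation: I_D = ½ k_n V_ov² = 0.5 × 4.04 × 0.988² = 1.97 mA, giving V_DS = V_DD − I_D R_D = 12.2 − 1.97 × 3.79 = 4.73 V.
V_DS = 4.73 V ≥ V_ov = 0.988 V, confirming saturation.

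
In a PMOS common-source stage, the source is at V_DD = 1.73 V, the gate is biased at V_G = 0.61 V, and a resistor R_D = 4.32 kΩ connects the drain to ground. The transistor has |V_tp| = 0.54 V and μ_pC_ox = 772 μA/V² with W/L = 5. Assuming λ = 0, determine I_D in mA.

I_D = 0.356 mA

V_SG = V_DD − V_G = 1.73 − 0.61 = 1.12 V, so V_ov = 1.12 − 0.54 = 0.58 V.
k_p = μ_pC_ox · (W/L) = 3.86 mA/V².
Assume saturation: I_D = ½ k_p V_ov² = 0.5 × 3.86 × 0.58² = 0.649 mA, giving V_SD = V_DD − I_D R_D = 1.73 − 0.649 × 4.32 = -1.07 V.
But -1.07 V < V_ov = 0.58 V, so the device is actually in triode.
In triode I_D = k_p[V_ov V_SD − ½ V_SD²] and I_D = (V_DD − V_SD)/R_D. Equating: 8.34 V_SD² − 10.67 V_SD + 1.73 = 0, giving V_SD = 0.19 V (the root below V_ov).
I_D = (1.73 − 0.19) / 4.32 = 0.356 mA.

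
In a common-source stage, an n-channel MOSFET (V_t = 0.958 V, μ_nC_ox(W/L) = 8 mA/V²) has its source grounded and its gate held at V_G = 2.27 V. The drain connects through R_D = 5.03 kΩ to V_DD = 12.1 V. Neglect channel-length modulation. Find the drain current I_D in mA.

I_D = 2.36 mA

V_GS = V_G = 2.27 V, so V_ov = 2.27 − 0.958 = 1.31 V.
Assume saturation: I_D = ½ k_n V_ov² = 0.5 × 8 × 1.31² = 6.89 mA, giving V_DS = V_DD − I_D R_D = 12.1 − 6.89 × 5.03 = -22.5 V.
But -22.5 V < V_ov = 1.31 V, so the device is actually in triode.
In triode I_D = k_n[V_ov V_DS − ½ V_DS²] and I_D = (V_DD − V_DS)/R_D. Equating: 20.1 V_DS² − 53.79 V_DS + 12.1 = 0, giving V_DS = 0.248 V (the root below V_ov).
I_D = (12.1 − 0.248) / 5.03 = 2.36 mA.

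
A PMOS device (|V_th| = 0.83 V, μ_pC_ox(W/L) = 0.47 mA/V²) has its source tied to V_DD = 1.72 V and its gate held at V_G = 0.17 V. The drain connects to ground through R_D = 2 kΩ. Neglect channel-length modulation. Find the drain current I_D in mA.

I_D = 0.122 mA

V_SG = V_DD − V_G = 1.72 − 0.17 = 1.55 V, so V_ov = 1.55 − 0.83 = 0.72 V.
Assume saturation: I_D = ½ k_p V_ov² = 0.5 × 0.47 × 0.72² = 0.122 mA, giving V_SD = V_DD − I_D R_D = 1.72 − 0.122 × 2 = 1.48 V.
V_SD = 1.48 V ≥ V_ov = 0.72 V, confirming saturation.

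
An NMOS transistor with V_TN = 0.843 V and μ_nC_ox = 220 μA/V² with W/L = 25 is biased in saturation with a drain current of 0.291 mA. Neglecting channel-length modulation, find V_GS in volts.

k_n = μ_nC_ox · (W/L) = 5.5 mA/V².
In saturation I_D = ½ k_n (V_GS − V_TN)², so V_GS − V_TN = √(2 I_D / k_n) = √(2 × 0.291 / 5.5) = 0.325 V.
V_GS = 0.843 + 0.325 = 1.17 V.

V_GS = 1.17 V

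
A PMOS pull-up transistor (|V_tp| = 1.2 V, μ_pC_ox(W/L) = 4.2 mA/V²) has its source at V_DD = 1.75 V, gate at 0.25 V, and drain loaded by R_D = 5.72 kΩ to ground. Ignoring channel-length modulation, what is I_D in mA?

I_D = 0.189 mA

V_SG = V_DD − V_G = 1.75 − 0.25 = 1.5 V, so V_ov = 1.5 − 1.2 = 0.3 V.
Assume saturation: I_D = ½ k_p V_ov² = 0.5 × 4.2 × 0.3² = 0.189 mA, giving V_SD = V_DD − I_D R_D = 1.75 − 0.189 × 5.72 = 0.669 V.
V_SD = 0.669 V ≥ V_ov = 0.3 V, confirming saturation.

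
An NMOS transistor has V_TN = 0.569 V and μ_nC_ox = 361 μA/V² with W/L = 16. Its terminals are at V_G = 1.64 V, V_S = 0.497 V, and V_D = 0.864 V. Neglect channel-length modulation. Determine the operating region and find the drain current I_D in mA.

V_GS = V_G − V_S = 1.64 − 0.497 = 1.14 V; V_DS = V_D − V_S = 0.864 − 0.497 = 0.367 V.
k_n = μ_nC_ox · (W/L) = 5.776 mA/V².
V_ov = V_GS − V_TN = 1.14 − 0.569 = 0.574 V.
Since V_DS = 0.367 V < V_ov = 0.574 V, the device is in the triode region.
I_D = k_n [V_ov · V_DS − ½ V_DS²] = 5.776 × [0.574 × 0.367 − 0.5 × 0.367²] = 0.828 mA.

Triode; I_D = 0.828 mA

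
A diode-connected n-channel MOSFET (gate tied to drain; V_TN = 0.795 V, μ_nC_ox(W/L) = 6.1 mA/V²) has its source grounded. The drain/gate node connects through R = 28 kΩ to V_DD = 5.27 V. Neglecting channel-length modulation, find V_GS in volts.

With gate tied to drain, V_GS = V_DS ≥ V_GS − V_TN, so the device is in saturation.
KCL at the drain: ½ k_n (V_GS − V_TN)² = (V_DD − V_GS)/R.
Let x = V_GS − 0.795. Then 85.4 x² + x − 4.475 = 0, giving x = 0.223 V (positive root), so V_GS = 1.02 V.
I_D = (V_DD − V_GS)/R = (5.27 − 1.02) / 28 = 0.152 mA.

V_GS = 1.02 V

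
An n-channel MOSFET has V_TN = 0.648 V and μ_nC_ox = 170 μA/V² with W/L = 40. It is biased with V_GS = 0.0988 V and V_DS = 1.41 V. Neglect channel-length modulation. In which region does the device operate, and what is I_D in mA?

Cutoff; I_D = 0 mA

V_GS = 0.0988 V < V_TN = 0.648 V, so the transistor is in cutoff.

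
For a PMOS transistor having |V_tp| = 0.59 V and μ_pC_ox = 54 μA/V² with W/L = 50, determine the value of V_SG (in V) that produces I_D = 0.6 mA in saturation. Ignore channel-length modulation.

V_SG = 1.26 V

k_p = μ_pC_ox · (W/L) = 2.7 mA/V².
In saturation I_D = ½ k_p (V_SG − |V_tp|)², so V_SG − |V_tp| = √(2 I_D / k_p) = √(2 × 0.6 / 2.7) = 0.667 V.
V_SG = 0.59 + 0.667 = 1.26 V.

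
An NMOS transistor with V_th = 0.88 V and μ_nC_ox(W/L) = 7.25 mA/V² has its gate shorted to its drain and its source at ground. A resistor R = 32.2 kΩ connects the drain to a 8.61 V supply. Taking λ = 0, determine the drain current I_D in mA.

With gate tied to drain, V_GS = V_DS ≥ V_GS − V_th, so the device is in saturation.
KCL at the drain: ½ k_n (V_GS − V_th)² = (V_DD − V_GS)/R.
Let x = V_GS − 0.88. Then 117 x² + x − 7.73 = 0, giving x = 0.253 V (positive root), so V_GS = 1.13 V.
I_D = (V_DD − V_GS)/R = (8.61 − 1.13) / 32.2 = 0.232 mA.

I_D = 0.232 mA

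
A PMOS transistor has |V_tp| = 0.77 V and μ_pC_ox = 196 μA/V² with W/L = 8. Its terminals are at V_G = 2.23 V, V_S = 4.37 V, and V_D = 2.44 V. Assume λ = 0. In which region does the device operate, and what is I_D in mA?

Saturation; I_D = 1.47 mA

V_SG = V_S − V_G = 4.37 − 2.23 = 2.14 V; V_SD = V_S − V_D = 4.37 − 2.44 = 1.93 V.
k_p = μ_pC_ox · (W/L) = 1.568 mA/V².
V_ov = V_SG − |V_tp| = 2.14 − 0.77 = 1.37 V.
Since V_SD = 1.93 V ≥ V_ov = 1.37 V, the device is in saturation.
I_D = ½ k_p V_ov² = 0.5 × 1.568 × 1.37² = 1.47 mA.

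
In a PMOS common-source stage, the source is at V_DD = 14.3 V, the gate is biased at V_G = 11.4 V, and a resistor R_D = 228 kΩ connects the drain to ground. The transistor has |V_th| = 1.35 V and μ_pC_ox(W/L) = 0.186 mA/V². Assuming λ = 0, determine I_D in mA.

V_SG = V_DD − V_G = 14.3 − 11.4 = 2.9 V, so V_ov = 2.9 − 1.35 = 1.55 V.
Assume saturation: I_D = ½ k_p V_ov² = 0.5 × 0.186 × 1.55² = 0.223 mA, giving V_SD = V_DD − I_D R_D = 14.3 − 0.223 × 228 = -36.6 V.
But -36.6 V < V_ov = 1.55 V, so the device is actually in triode.
In triode I_D = k_p[V_ov V_SD − ½ V_SD²] and I_D = (V_DD − V_SD)/R_D. Equating: 21.2 V_SD² − 66.73 V_SD + 14.3 = 0, giving V_SD = 0.231 V (the root below V_ov).
I_D = (14.3 − 0.231) / 228 = 0.0617 mA.

I_D = 0.0617 mA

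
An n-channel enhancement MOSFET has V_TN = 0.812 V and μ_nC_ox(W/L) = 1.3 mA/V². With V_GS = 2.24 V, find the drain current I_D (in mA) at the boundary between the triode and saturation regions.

At the boundary V_DS = V_ov = V_GS − V_TN = 2.24 − 0.812 = 1.43 V.
I_D = ½ k_n V_ov² = 0.5 × 1.3 × 1.43² = 1.33 mA.

I_D = 1.33 mA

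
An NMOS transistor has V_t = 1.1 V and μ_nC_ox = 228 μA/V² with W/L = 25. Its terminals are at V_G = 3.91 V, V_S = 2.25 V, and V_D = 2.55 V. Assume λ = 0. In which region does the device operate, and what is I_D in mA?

V_GS = V_G − V_S = 3.91 − 2.25 = 1.66 V; V_DS = V_D − V_S = 2.55 − 2.25 = 0.3 V.
k_n = μ_nC_ox · (W/L) = 5.7 mA/V².
V_ov = V_GS − V_t = 1.66 − 1.1 = 0.56 V.
Since V_DS = 0.3 V < V_ov = 0.56 V, the device is in the triode region.
I_D = k_n [V_ov · V_DS − ½ V_DS²] = 5.7 × [0.56 × 0.3 − 0.5 × 0.3²] = 0.701 mA.

Triode; I_D = 0.701 mA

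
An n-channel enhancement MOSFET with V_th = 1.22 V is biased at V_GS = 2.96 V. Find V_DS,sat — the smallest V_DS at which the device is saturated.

V_DS,sat = 1.74 V

The boundary between triode and saturation is V_DS = V_GS − V_th = V_ov.
V_ov = 2.96 − 1.22 = 1.74 V.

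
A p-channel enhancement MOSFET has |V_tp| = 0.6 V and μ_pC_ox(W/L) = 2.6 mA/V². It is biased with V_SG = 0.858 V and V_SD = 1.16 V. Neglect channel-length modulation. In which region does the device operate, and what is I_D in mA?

V_ov = V_SG − |V_tp| = 0.858 − 0.6 = 0.258 V.
Since V_SD = 1.16 V ≥ V_ov = 0.258 V, the device is in saturation.
I_D = ½ k_p V_ov² = 0.5 × 2.6 × 0.258² = 0.0865 mA.

Saturation; I_D = 0.0865 mA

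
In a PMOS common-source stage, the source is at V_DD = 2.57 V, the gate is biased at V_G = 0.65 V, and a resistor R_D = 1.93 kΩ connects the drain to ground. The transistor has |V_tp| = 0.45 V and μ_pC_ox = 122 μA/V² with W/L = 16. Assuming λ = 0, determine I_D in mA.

I_D = 1.10 mA

V_SG = V_DD − V_G = 2.57 − 0.65 = 1.92 V, so V_ov = 1.92 − 0.45 = 1.47 V.
k_p = μ_pC_ox · (W/L) = 1.952 mA/V².
Assume saturation: I_D = ½ k_p V_ov² = 0.5 × 1.952 × 1.47² = 2.11 mA, giving V_SD = V_DD − I_D R_D = 2.57 − 2.11 × 1.93 = -1.5 V.
But -1.5 V < V_ov = 1.47 V, so the device is actually in triode.
In triode I_D = k_p[V_ov V_SD − ½ V_SD²] and I_D = (V_DD − V_SD)/R_D. Equating: 1.88 V_SD² − 6.538 V_SD + 2.57 = 0, giving V_SD = 0.452 V (the root below V_ov).
I_D = (2.57 − 0.452) / 1.93 = 1.1 mA.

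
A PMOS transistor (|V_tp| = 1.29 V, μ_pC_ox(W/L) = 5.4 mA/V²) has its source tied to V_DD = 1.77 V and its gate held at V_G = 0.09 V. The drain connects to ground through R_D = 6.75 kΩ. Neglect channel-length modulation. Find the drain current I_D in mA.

V_SG = V_DD − V_G = 1.77 − 0.09 = 1.68 V, so V_ov = 1.68 − 1.29 = 0.39 V.
Assume saturation: I_D = ½ k_p V_ov² = 0.5 × 5.4 × 0.39² = 0.411 mA, giving V_SD = V_DD − I_D R_D = 1.77 − 0.411 × 6.75 = -1 V.
But -1 V < V_ov = 0.39 V, so the device is actually in triode.
In triode I_D = k_p[V_ov V_SD − ½ V_SD²] and I_D = (V_DD − V_SD)/R_D. Equating: 18.2 V_SD² − 15.22 V_SD + 1.77 = 0, giving V_SD = 0.14 V (the root below V_ov).
I_D = (1.77 − 0.14) / 6.75 = 0.242 mA.

I_D = 0.242 mA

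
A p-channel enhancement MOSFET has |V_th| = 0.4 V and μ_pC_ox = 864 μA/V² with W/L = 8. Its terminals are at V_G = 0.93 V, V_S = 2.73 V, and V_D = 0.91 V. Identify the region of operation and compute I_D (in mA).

Saturation; I_D = 6.77 mA

V_SG = V_S − V_G = 2.73 − 0.93 = 1.8 V; V_SD = V_S − V_D = 2.73 − 0.91 = 1.82 V.
k_p = μ_pC_ox · (W/L) = 6.912 mA/V².
V_ov = V_SG − |V_th| = 1.8 − 0.4 = 1.4 V.
Since V_SD = 1.82 V ≥ V_ov = 1.4 V, the device is in saturation.
I_D = ½ k_p V_ov² = 0.5 × 6.912 × 1.4² = 6.77 mA.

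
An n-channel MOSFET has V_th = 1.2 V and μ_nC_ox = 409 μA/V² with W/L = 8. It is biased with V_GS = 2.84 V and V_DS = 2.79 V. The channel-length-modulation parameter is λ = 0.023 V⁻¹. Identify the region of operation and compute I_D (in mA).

k_n = μ_nC_ox · (W/L) = 3.272 mA/V².
V_ov = V_GS − V_th = 2.84 − 1.2 = 1.64 V.
Since V_DS = 2.79 V ≥ V_ov = 1.64 V, the device is in saturation.
I_D = ½ k_n V_ov² (1 + λ V_DS) = 0.5 × 3.272 × 1.64² × (1 + 0.023 × 2.79) = 4.68 mA.

Saturation; I_D = 4.68 mA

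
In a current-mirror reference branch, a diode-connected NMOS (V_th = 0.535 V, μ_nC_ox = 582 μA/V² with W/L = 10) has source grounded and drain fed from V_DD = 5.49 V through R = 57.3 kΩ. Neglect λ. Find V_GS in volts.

With gate tied to drain, V_GS = V_DS ≥ V_GS − V_th, so the device is in saturation.
k_n = μ_nC_ox · (W/L) = 5.82 mA/V².
KCL at the drain: ½ k_n (V_GS − V_th)² = (V_DD − V_GS)/R.
Let x = V_GS − 0.535. Then 167 x² + x − 4.955 = 0, giving x = 0.169 V (positive root), so V_GS = 0.704 V.
I_D = (V_DD − V_GS)/R = (5.49 − 0.704) / 57.3 = 0.0835 mA.

V_GS = 0.704 V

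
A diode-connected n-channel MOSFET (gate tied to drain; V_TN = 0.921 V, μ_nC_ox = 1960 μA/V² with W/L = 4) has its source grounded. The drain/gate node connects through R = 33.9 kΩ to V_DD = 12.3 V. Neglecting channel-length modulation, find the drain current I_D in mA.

I_D = 0.327 mA

With gate tied to drain, V_GS = V_DS ≥ V_GS − V_TN, so the device is in saturation.
k_n = μ_nC_ox · (W/L) = 7.84 mA/V².
KCL at the drain: ½ k_n (V_GS − V_TN)² = (V_DD − V_GS)/R.
Let x = V_GS − 0.921. Then 133 x² + x − 11.38 = 0, giving x = 0.289 V (positive root), so V_GS = 1.21 V.
I_D = (V_DD − V_GS)/R = (12.3 − 1.21) / 33.9 = 0.327 mA.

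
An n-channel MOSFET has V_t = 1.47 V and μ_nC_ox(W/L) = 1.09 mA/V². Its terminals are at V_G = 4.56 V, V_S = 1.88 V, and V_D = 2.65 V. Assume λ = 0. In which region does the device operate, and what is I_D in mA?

V_GS = V_G − V_S = 4.56 − 1.88 = 2.68 V; V_DS = V_D − V_S = 2.65 − 1.88 = 0.77 V.
V_ov = V_GS − V_t = 2.68 − 1.47 = 1.21 V.
Since V_DS = 0.77 V < V_ov = 1.21 V, the device is in the triode region.
I_D = k_n [V_ov · V_DS − ½ V_DS²] = 1.09 × [1.21 × 0.77 − 0.5 × 0.77²] = 0.692 mA.

Triode; I_D = 0.692 mA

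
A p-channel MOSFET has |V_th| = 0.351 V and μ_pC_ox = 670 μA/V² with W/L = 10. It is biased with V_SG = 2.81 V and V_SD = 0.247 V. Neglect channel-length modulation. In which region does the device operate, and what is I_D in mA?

k_p = μ_pC_ox · (W/L) = 6.7 mA/V².
V_ov = V_SG − |V_th| = 2.81 − 0.351 = 2.46 V.
Since V_SD = 0.247 V < V_ov = 2.46 V, the device is in the triode region.
I_D = k_p [V_ov · V_SD − ½ V_SD²] = 6.7 × [2.46 × 0.247 − 0.5 × 0.247²] = 3.87 mA.

Triode; I_D = 3.87 mA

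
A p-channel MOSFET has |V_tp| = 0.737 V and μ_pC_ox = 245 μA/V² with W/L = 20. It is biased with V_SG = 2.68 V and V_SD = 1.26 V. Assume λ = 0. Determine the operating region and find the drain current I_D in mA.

k_p = μ_pC_ox · (W/L) = 4.9 mA/V².
V_ov = V_SG − |V_tp| = 2.68 − 0.737 = 1.94 V.
Since V_SD = 1.26 V < V_ov = 1.94 V, the device is in the triode region.
I_D = k_p [V_ov · V_SD − ½ V_SD²] = 4.9 × [1.94 × 1.26 − 0.5 × 1.26²] = 8.11 mA.

Triode; I_D = 8.11 mA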